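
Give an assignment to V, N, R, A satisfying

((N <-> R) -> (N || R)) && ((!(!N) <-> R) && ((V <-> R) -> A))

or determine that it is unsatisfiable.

V=T, N=T, R=T, A=T

  (N <-> R) -> (N || R) = True
    N <-> R = True
    N || R = True
  (!(!N) <-> R) && ((V <-> R) -> A) = True
    !(!N) <-> R = True
      !(!N) = True
        !N = False
    (V <-> R) -> A = True
      V <-> R = True
Both conjuncts True, so the formula holds.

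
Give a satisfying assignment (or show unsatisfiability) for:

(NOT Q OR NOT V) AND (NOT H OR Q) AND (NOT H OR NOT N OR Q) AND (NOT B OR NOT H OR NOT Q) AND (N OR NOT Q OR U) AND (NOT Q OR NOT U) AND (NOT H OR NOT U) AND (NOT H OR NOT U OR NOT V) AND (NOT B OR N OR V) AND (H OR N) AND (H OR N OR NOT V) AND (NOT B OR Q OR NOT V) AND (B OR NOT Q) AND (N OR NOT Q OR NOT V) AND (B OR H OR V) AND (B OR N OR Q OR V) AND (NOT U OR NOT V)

Set Q = False.
  then (NOT H OR Q) forces H = False.
  then (H OR N) forces N = True.
Set B = True.
  then (NOT B OR Q OR NOT V) forces V = False.
Set U = False.
All clauses satisfied.

Q = False, H = False, B = True, U = False, N = True, V = False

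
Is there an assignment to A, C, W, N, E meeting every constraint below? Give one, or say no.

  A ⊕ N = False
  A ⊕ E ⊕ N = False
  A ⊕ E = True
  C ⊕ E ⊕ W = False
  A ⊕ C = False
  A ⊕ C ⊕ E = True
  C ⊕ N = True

The formula is unsatisfiable.

Adding constraints 1, 2, 5, 6 mod 2: every variable appears an even number of times on the left, so the left side is 0.
But the right sides sum to 1 (mod 2). 0 ≠ 1 — the system is inconsistent.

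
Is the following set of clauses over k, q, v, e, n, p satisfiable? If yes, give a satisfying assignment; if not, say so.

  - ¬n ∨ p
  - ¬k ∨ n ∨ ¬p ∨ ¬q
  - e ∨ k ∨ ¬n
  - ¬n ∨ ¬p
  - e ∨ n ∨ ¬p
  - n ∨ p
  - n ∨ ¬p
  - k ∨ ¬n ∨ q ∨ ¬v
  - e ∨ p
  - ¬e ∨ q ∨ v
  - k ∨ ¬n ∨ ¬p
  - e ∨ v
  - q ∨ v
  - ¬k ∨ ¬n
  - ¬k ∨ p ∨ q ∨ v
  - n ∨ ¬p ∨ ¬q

Unsatisfiable

Case n = True:
  (¬n ∨ p) forces p = True.
  Clause (¬n ∨ ¬p) is falsified — contradiction.
Case n = False:
  (n ∨ p) forces p = True.
  Clause (n ∨ ¬p) is falsified — contradiction.
Both cases fail, so the formula is unsatisfiable.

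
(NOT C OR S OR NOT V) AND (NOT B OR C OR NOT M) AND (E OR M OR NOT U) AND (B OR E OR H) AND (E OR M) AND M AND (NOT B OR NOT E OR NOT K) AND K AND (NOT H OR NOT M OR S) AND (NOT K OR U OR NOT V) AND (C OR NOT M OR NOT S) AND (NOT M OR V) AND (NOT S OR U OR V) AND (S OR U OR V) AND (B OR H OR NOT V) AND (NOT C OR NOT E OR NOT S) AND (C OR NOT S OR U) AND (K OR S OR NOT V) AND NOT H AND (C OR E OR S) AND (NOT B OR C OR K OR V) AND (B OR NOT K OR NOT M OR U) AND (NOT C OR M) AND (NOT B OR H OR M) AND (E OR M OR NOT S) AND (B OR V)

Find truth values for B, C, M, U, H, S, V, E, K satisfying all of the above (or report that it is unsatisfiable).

Unit clause (M) forces M = True.
Unit clause (K) forces K = True.
In (NOT M OR V) only V is left, so V = True.
Unit clause (NOT H) forces H = False.
In (NOT K OR U OR NOT V) only U is left, so U = True.
In (B OR H OR NOT V) only B is left, so B = True.
In (NOT B OR C OR NOT M) only C is left, so C = True.
In (NOT B OR NOT E OR NOT K) only NOT E is left, so E = False.
In (NOT C OR S OR NOT V) only S is left, so S = True.
All clauses satisfied.

B=T, C=T, M=T, U=T, H=F, S=T, V=T, E=F, K=T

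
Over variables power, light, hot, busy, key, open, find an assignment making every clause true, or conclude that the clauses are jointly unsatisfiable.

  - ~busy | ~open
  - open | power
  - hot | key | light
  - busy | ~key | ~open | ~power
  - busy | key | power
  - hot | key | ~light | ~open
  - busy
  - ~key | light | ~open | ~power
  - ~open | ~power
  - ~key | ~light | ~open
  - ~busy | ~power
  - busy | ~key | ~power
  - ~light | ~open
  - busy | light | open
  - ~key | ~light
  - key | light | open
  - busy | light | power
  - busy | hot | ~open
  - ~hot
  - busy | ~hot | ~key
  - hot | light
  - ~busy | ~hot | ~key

No satisfying assignment exists.

Case busy = True:
  (~busy | ~open) forces open = False.
  (open | power) forces power = True.
  Clause (~busy | ~power) is falsified — contradiction.
Case busy = False:
  Clause (busy) is falsified — contradiction.
Both cases fail, so the formula is unsatisfiable.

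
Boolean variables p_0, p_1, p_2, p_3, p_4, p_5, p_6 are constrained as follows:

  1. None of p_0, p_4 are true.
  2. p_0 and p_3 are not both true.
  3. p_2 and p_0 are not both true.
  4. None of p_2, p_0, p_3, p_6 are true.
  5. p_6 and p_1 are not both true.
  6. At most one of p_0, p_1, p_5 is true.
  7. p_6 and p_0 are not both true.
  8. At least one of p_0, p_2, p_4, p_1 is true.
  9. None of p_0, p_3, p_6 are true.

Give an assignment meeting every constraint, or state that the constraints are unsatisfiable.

p_0 = False, p_1 = True, p_2 = False, p_3 = False, p_4 = False, p_5 = False, p_6 = False

  (1) {p_0, p_4}: 0 true — none ✓
  (2) p_0=F, p_3=F — not both ✓
  (3) p_2=F, p_0=F — not both ✓
  (4) {p_2, p_0, p_3, p_6}: 0 true — none ✓
  (5) p_6=F, p_1=T — not both ✓
  (6) {p_0, p_1, p_5}: 1 true — at most one ✓
  (7) p_6=F, p_0=F — not both ✓
  (8) {p_0, p_2, p_4, p_1}: 1 true — at least one ✓
  (9) {p_0, p_3, p_6}: 0 true — none ✓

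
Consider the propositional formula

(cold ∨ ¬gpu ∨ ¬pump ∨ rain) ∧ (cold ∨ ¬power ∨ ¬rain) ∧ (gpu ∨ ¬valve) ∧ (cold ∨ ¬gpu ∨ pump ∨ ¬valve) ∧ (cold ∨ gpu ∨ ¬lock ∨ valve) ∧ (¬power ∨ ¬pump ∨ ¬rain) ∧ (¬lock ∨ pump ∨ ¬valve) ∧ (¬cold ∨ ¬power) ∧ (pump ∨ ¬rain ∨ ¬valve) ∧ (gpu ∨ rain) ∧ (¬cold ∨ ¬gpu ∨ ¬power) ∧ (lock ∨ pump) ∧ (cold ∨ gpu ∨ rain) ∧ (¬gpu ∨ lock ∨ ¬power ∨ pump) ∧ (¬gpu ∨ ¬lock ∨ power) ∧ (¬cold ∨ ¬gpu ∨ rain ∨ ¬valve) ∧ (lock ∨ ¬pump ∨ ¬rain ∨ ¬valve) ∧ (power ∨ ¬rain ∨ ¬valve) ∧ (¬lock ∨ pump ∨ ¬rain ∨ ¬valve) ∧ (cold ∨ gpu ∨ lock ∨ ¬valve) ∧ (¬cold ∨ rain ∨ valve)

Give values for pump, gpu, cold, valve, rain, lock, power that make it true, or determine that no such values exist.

pump = False, gpu = False, cold = True, valve = False, rain = True, lock = True, power = False

Set pump = False.
  then (lock ∨ pump) forces lock = True.
  then (¬lock ∨ pump ∨ ¬valve) forces valve = False.
Set gpu = False.
  then (cold ∨ gpu ∨ ¬lock ∨ valve) forces cold = True.
  then (¬cold ∨ ¬power) forces power = False.
  then (gpu ∨ rain) forces rain = True.
All clauses satisfied.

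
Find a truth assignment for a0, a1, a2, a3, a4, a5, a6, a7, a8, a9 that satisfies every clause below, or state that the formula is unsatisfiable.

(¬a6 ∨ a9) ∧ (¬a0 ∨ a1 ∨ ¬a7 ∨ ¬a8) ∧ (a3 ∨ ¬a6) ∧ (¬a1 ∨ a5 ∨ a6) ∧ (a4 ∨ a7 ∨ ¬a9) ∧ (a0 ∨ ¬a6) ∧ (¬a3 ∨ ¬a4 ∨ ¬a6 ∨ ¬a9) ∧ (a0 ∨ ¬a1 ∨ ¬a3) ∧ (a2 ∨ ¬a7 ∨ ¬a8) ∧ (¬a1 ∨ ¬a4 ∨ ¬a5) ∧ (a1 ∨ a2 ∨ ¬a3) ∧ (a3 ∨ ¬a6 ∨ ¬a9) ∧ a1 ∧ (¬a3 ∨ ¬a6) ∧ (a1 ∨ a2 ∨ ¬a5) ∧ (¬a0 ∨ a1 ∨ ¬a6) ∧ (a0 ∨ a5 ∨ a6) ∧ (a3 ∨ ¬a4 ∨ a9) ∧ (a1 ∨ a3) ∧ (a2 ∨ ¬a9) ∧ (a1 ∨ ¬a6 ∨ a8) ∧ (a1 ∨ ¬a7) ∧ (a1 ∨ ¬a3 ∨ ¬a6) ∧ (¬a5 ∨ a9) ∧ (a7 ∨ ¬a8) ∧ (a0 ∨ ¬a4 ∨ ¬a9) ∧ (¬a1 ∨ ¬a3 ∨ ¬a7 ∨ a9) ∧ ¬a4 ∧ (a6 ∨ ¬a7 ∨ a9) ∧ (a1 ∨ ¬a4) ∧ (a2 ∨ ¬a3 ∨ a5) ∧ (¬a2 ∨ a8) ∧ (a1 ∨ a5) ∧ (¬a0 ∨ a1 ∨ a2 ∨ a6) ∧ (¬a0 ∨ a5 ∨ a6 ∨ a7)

a0: True, a1: True, a2: True, a3: False, a4: False, a5: True, a6: False, a7: True, a8: True, a9: True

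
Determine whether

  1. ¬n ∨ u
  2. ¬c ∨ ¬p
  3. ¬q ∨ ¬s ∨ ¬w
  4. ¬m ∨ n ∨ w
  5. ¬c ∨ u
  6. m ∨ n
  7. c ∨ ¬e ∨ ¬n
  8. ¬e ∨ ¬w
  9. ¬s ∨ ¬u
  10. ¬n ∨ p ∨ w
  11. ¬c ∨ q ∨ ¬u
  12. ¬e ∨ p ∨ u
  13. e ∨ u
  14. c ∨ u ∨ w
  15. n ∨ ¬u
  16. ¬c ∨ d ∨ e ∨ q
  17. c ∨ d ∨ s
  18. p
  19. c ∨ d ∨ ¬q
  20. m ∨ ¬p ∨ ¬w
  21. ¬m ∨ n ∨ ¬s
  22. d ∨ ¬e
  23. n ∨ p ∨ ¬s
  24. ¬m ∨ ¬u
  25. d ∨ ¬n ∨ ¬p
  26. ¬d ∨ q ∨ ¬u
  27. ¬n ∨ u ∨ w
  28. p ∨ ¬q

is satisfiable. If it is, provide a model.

Unit clause (p) forces p = True.
In (¬c ∨ ¬p) only ¬c is left, so c = False.
Try n = False:
  (m ∨ n) forces m = True.
  (¬m ∨ n ∨ w) forces w = True.
  (¬e ∨ ¬w) forces e = False.
  (e ∨ u) forces u = True.
  clause (n ∨ ¬u) is falsified — backtrack.
So n = True.
  then (¬n ∨ u) forces u = True.
  then (c ∨ ¬e ∨ ¬n) forces e = False.
  then (¬s ∨ ¬u) forces s = False.
  then (c ∨ d ∨ s) forces d = True.
  then (¬m ∨ ¬u) forces m = False.
  then (¬d ∨ q ∨ ¬u) forces q = True.
  then (m ∨ ¬p ∨ ¬w) forces w = False.
All clauses satisfied.

n: True, q: True, w: False, c: False, u: True, p: True, e: False, m: False, d: True, s: False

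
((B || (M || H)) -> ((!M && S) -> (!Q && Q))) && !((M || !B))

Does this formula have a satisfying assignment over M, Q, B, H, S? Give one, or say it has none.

M=F; Q=F; B=T; H=F; S=F

  (B || (M || H)) -> ((!M && S) -> (!Q && Q)) = True
    B || (M || H) = True
      M || H = False
    (!M && S) -> (!Q && Q) = True
      !M && S = False
        !M = True
      !Q && Q = False
        !Q = True
  !((M || !B)) = True
    M || !B = False
      !B = False
Both conjuncts True, so the formula holds.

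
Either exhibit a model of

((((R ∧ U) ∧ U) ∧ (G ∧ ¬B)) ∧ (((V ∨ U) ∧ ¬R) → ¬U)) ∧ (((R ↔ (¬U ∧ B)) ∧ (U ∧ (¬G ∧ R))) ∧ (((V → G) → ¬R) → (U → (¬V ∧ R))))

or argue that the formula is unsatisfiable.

Case G = True: the conjunct ¬G is False.
Case G = False: the conjunct G is False.
Both cases fail — unsatisfiable.

No satisfying assignment exists.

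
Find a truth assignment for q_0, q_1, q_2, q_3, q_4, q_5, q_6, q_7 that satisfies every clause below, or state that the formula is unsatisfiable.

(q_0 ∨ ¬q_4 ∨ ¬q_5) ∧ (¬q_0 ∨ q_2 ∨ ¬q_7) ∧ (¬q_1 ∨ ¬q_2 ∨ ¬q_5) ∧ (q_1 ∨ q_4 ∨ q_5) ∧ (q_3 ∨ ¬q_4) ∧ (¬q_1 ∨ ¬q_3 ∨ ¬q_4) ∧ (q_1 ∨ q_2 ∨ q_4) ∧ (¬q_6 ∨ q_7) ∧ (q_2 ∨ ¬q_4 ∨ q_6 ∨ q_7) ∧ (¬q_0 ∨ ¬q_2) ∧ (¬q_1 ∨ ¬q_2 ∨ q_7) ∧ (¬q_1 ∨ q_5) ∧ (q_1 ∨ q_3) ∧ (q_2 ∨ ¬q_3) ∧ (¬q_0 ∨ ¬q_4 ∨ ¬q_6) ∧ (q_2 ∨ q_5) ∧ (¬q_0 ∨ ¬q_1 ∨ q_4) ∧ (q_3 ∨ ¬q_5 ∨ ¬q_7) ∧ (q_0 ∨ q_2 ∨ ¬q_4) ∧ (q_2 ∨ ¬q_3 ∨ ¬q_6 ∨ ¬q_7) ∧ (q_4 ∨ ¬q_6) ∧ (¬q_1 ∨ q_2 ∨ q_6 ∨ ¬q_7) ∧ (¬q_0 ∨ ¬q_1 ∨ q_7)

Set q_0 = False.
Set q_1 = True.
  then (¬q_1 ∨ q_5) forces q_5 = True.
  then (q_0 ∨ ¬q_4 ∨ ¬q_5) forces q_4 = False.
  then (¬q_1 ∨ ¬q_2 ∨ ¬q_5) forces q_2 = False.
  then (q_2 ∨ ¬q_3) forces q_3 = False.
  then (q_3 ∨ ¬q_5 ∨ ¬q_7) forces q_7 = False.
  then (q_4 ∨ ¬q_6) forces q_6 = False.
All clauses satisfied.

q_0=F, q_1=T, q_2=F, q_3=F, q_4=F, q_5=T, q_6=F, q_7=F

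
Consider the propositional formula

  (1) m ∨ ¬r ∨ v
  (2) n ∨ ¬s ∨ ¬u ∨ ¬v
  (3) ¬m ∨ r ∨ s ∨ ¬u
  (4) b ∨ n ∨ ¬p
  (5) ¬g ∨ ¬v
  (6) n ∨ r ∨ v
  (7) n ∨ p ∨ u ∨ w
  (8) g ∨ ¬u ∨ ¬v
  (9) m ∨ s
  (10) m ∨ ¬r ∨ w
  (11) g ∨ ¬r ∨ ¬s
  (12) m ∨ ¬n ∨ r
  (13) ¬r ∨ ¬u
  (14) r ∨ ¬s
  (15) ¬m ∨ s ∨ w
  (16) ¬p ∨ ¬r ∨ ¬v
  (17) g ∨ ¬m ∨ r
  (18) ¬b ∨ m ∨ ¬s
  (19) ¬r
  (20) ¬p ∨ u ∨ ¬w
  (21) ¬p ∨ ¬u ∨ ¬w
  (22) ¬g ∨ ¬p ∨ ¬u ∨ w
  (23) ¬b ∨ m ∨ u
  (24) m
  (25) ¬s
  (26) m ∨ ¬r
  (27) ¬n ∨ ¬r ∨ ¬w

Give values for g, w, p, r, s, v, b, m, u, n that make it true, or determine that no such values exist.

Unit clause (¬r) forces r = False.
Unit clause (m) forces m = True.
Unit clause (¬s) forces s = False.
In (¬m ∨ r ∨ s ∨ ¬u) only ¬u is left, so u = False.
In (¬m ∨ s ∨ w) only w is left, so w = True.
In (g ∨ ¬m ∨ r) only g is left, so g = True.
In (¬p ∨ u ∨ ¬w) only ¬p is left, so p = False.
In (¬g ∨ ¬v) only ¬v is left, so v = False.
In (n ∨ r ∨ v) only n is left, so n = True.
Set b = True.
All clauses satisfied.

g: True, w: True, p: False, r: False, s: False, v: False, b: True, m: True, u: False, n: True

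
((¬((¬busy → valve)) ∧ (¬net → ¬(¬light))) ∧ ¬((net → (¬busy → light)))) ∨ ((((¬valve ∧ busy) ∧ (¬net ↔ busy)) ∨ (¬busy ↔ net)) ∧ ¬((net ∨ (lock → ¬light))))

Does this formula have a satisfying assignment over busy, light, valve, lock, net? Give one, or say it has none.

busy = True; light = True; valve = False; lock = True; net = False

  ((¬((¬busy → valve)) ∧ (¬net → ¬(¬light))) ∧ ¬((net → (¬busy → light)))) ∨ ((((¬valve ∧ busy) ∧ (¬net ↔ busy)) ∨ (¬busy ↔ net)) ∧ ¬((net ∨ (lock → ¬light)))) = True
    (¬((¬busy → valve)) ∧ (¬net → ¬(¬light))) ∧ ¬((net → (¬busy → light))) = False
      ¬((¬busy → valve)) ∧ (¬net → ¬(¬light)) = False
        ¬((¬busy → valve)) = False
          ¬busy → valve = True
            ¬busy = False
        ¬net → ¬(¬light) = True
          ¬net = True
          ¬(¬light) = True
            ¬light = False
      ¬((net → (¬busy → light))) = False
        net → (¬busy → light) = True
          ¬busy → light = True
            ¬busy = False
    (((¬valve ∧ busy) ∧ (¬net ↔ busy)) ∨ (¬busy ↔ net)) ∧ ¬((net ∨ (lock → ¬light))) = True
      ((¬valve ∧ busy) ∧ (¬net ↔ busy)) ∨ (¬busy ↔ net) = True
        (¬valve ∧ busy) ∧ (¬net ↔ busy) = True
          ¬valve ∧ busy = True
            ¬valve = True
          ¬net ↔ busy = True
            ¬net = True
        ¬busy ↔ net = True
          ¬busy = False
      ¬((net ∨ (lock → ¬light))) = True
        net ∨ (lock → ¬light) = False
          lock → ¬light = False
            ¬light = False
The formula evaluates to True.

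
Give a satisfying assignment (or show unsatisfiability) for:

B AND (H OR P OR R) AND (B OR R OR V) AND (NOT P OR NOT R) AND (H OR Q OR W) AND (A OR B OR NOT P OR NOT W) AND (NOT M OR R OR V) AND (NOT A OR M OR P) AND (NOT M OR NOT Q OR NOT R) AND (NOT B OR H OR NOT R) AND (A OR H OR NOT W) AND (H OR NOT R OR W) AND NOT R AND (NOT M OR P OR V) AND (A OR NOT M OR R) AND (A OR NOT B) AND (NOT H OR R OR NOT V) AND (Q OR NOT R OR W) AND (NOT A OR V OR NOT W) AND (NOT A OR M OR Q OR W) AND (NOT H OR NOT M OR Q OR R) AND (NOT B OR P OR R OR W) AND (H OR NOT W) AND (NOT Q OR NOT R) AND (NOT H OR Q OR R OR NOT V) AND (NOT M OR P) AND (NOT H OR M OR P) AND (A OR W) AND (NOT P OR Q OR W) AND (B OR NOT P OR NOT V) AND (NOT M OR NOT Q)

W=F, P=T, B=T, A=T, V=T, R=F, H=F, Q=T, M=F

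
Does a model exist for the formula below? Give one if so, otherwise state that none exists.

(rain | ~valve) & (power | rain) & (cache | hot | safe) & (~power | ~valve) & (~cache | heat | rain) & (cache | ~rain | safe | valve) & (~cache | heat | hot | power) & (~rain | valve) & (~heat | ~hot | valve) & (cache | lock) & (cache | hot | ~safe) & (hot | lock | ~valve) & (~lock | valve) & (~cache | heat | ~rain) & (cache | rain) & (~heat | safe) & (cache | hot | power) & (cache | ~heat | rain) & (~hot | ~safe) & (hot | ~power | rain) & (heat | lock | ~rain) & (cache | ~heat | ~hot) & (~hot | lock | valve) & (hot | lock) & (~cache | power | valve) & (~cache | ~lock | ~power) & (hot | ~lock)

lock = True; valve = True; cache = False; power = False; heat = False; safe = False; rain = True; hot = True

Set lock = True.
  then (~lock | valve) forces valve = True.
  then (hot | ~lock) forces hot = True.
  then (rain | ~valve) forces rain = True.
  then (~power | ~valve) forces power = False.
  then (~hot | ~safe) forces safe = False.
  then (~heat | safe) forces heat = False.
  then (~cache | heat | ~rain) forces cache = False.
All clauses satisfied.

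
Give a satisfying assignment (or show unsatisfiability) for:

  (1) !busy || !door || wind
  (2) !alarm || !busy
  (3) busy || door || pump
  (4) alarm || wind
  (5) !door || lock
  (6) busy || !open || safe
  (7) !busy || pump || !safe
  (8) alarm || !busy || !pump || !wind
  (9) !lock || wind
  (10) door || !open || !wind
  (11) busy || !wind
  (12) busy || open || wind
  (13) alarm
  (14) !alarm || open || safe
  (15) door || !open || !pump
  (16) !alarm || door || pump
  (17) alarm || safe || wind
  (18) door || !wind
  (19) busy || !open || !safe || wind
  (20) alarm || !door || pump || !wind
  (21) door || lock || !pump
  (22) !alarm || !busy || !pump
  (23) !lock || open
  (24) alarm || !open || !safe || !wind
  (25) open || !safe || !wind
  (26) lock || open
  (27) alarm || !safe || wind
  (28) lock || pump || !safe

No satisfying assignment exists.

Case alarm = True:
  (!alarm || !busy) forces busy = False.
  (busy || !wind) forces wind = False.
  (!lock || wind) forces lock = False.
  (!door || lock) forces door = False.
  (busy || door || pump) forces pump = True.
  Clause (door || lock || !pump) is falsified — contradiction.
Case alarm = False:
  Clause (alarm) is falsified — contradiction.
Both cases fail, so the formula is unsatisfiable.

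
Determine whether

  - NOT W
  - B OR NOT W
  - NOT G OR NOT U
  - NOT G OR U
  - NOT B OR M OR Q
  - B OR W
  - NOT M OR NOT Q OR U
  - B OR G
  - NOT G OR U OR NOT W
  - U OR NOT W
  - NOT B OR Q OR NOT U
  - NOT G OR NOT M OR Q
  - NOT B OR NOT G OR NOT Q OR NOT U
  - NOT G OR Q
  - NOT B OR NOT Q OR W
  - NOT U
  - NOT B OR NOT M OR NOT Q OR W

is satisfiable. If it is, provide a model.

Q = False, M = True, B = True, G = False, U = False, W = False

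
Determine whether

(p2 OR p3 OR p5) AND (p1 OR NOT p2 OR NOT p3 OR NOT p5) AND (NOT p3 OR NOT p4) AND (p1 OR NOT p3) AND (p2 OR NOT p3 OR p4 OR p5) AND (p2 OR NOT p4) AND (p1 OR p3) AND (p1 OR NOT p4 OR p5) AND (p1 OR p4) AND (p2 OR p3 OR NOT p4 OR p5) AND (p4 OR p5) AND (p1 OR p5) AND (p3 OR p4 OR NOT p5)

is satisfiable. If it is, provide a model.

p1 = True, p2 = True, p3 = False, p4 = True, p5 = False

Try p1 = False:
  (p1 OR NOT p3) forces p3 = False.
  clause (p1 OR p3) is falsified — backtrack.
So p1 = True.
Set p2 = True.
Set p3 = False.
Set p4 = True.
Set p5 = False.
All clauses satisfied.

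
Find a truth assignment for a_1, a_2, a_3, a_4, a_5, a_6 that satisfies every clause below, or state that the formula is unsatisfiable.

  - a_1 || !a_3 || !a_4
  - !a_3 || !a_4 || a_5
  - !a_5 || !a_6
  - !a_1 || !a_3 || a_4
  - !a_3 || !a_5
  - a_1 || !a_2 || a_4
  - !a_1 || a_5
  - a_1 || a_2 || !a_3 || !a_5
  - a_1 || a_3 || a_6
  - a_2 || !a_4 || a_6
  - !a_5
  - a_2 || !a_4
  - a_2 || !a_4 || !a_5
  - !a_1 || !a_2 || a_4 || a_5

Unit clause (!a_5) forces a_5 = False.
In (!a_1 || a_5) only !a_1 is left, so a_1 = False.
Set a_2 = False.
  then (a_2 || !a_4) forces a_4 = False.
Set a_3 = False.
  then (a_1 || a_3 || a_6) forces a_6 = True.
All clauses satisfied.

a_1=F; a_2=F; a_3=F; a_4=F; a_5=F; a_6=T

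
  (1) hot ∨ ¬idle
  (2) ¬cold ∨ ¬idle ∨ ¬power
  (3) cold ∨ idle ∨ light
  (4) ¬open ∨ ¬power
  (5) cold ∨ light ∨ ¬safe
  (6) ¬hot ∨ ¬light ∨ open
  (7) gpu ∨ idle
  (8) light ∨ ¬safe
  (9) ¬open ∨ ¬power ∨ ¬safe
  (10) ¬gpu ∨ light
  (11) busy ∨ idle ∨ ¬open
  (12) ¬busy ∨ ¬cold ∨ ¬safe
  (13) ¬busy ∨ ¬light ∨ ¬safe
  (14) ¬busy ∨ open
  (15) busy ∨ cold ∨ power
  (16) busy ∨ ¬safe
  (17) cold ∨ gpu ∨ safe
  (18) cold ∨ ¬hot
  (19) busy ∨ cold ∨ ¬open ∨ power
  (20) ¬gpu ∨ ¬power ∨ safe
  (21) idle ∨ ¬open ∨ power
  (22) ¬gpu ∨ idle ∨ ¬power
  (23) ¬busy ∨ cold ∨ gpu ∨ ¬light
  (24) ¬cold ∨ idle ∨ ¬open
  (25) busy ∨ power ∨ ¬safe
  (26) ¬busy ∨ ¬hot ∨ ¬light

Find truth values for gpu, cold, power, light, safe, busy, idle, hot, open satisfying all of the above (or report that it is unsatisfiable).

Set gpu = True.
  then (¬gpu ∨ light) forces light = True.
Set cold = True.
Try power = True:
  (¬cold ∨ ¬idle ∨ ¬power) forces idle = False.
  clause (¬gpu ∨ idle ∨ ¬power) is falsified — backtrack.
So power = False.
Set safe = False.
Try busy = True:
  (¬busy ∨ open) forces open = True.
  (idle ∨ ¬open ∨ power) forces idle = True.
  (hot ∨ ¬idle) forces hot = True.
  clause (¬busy ∨ ¬hot ∨ ¬light) is falsified — backtrack.
So busy = False.
Set idle = True.
  then (hot ∨ ¬idle) forces hot = True.
  then (¬hot ∨ ¬light ∨ open) forces open = True.
All clauses satisfied.

gpu: True; cold: True; power: False; light: True; safe: False; busy: False; idle: True; hot: True; open: True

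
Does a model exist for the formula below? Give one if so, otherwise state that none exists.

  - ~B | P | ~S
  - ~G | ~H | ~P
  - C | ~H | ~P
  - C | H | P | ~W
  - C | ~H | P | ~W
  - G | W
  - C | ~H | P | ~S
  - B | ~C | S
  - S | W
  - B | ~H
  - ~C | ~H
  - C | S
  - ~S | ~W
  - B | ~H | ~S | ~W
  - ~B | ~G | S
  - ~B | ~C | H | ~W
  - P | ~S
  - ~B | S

Try S = False:
  (S | W) forces W = True.
  (C | S) forces C = True.
  (B | ~C | S) forces B = True.
  clause (~B | S) is falsified — backtrack.
So S = True.
  then (~S | ~W) forces W = False.
  then (P | ~S) forces P = True.
  then (G | W) forces G = True.
  then (~G | ~H | ~P) forces H = False.
Set B = False.
Set C = True.
All clauses satisfied.

S = True, P = True, G = True, W = False, B = False, H = False, C = True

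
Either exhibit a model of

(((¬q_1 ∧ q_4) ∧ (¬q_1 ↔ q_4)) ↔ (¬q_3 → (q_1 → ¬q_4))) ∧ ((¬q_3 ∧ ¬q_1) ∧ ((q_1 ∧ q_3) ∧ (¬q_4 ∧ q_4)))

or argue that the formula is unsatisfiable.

Case q_1 = True: the conjunct ¬q_1 is False.
Case q_1 = False: the conjunct q_1 is False.
Both cases fail — unsatisfiable.

Unsatisfiable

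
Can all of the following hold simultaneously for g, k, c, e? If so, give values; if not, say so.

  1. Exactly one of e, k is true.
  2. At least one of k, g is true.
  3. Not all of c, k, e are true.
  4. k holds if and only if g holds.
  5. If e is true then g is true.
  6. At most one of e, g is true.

g: True, k: True, c: False, e: False

  (1) {e, k}: 1 true — exactly one ✓
  (2) {k, g}: 2 true — at least one ✓
  (3) {c, k, e}: 1/3 true — not all ✓
  (4) k=T, g=T — same ✓
  (5) e=F ⇒ g: vacuous ✓
  (6) {e, g}: 1 true — at most one ✓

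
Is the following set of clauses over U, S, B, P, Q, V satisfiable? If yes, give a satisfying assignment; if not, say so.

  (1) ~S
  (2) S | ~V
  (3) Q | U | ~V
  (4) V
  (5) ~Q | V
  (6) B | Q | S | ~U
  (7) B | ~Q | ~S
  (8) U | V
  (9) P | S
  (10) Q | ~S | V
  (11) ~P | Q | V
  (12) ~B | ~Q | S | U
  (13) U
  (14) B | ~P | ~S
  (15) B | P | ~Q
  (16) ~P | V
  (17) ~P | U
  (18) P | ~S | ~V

Unsatisfiable — no assignment works.

Case S = True:
  Clause (~S) is falsified — contradiction.
Case S = False:
  (S | ~V) forces V = False.
  Clause (V) is falsified — contradiction.
Both cases fail, so the formula is unsatisfiable.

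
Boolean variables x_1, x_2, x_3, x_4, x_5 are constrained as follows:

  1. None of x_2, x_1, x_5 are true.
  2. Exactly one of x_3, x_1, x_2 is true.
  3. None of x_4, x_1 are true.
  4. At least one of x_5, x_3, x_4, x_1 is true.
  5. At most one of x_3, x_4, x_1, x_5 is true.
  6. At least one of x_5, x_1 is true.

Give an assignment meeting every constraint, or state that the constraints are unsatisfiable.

Unsatisfiable — no assignment works.

Case x_1 = True:
  Constraint (1) is violated (x_1=T) — contradiction.
Case x_1 = False:
  (1) forces x_2 = False.
  (1) forces x_5 = False.
  Constraint (6) is violated (x_5=F, x_1=F) — contradiction.
Both cases fail — unsatisfiable.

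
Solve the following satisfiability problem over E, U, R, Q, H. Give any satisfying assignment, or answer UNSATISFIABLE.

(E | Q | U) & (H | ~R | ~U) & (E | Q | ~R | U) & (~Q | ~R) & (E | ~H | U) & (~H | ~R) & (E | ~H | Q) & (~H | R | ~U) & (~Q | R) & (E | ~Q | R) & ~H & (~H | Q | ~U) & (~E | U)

Unit clause (~H) forces H = False.
Set E = True.
  then (~E | U) forces U = True.
  then (H | ~R | ~U) forces R = False.
  then (~Q | R) forces Q = False.
All clauses satisfied.

E=T, U=T, R=F, Q=F, H=F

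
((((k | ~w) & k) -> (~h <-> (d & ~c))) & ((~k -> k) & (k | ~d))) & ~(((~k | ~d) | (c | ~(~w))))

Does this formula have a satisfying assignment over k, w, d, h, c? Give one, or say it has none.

k=T, w=F, d=T, h=F, c=F

  (((k | ~w) & k) -> (~h <-> (d & ~c))) & ((~k -> k) & (k | ~d)) = True
    ((k | ~w) & k) -> (~h <-> (d & ~c)) = True
      (k | ~w) & k = True
        k | ~w = True
          ~w = True
      ~h <-> (d & ~c) = True
        ~h = True
        d & ~c = True
          ~c = True
    (~k -> k) & (k | ~d) = True
      ~k -> k = True
        ~k = False
      k | ~d = True
        ~d = False
  ~(((~k | ~d) | (c | ~(~w)))) = True
    (~k | ~d) | (c | ~(~w)) = False
      ~k | ~d = False
        ~k = False
        ~d = False
      c | ~(~w) = False
        ~(~w) = False
          ~w = True
Both conjuncts True, so the formula holds.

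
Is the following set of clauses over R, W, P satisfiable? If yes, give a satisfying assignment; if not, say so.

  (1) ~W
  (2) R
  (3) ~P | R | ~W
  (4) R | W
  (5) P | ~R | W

Unit clause (~W) forces W = False.
Unit clause (R) forces R = True.
In (P | ~R | W) only P is left, so P = True.
Check each clause:
  (~W): ~W holds.
  (R): R holds.
  (~P | R | ~W): R holds.
  (R | W): R holds.
  (P | ~R | W): P holds.
All clauses satisfied.

R = True, W = False, P = True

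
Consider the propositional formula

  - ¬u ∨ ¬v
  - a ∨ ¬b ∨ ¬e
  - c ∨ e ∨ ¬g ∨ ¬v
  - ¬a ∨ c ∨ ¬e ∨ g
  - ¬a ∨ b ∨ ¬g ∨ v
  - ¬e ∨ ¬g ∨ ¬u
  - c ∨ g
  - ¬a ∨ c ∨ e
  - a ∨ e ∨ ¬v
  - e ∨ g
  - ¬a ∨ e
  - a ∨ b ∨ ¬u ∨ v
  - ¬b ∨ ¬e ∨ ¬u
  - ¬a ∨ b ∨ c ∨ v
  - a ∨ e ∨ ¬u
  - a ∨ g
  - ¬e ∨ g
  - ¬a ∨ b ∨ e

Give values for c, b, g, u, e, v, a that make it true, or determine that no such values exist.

Set c = False.
  then (c ∨ g) forces g = True.
Set b = False.
Try u = True:
  (¬u ∨ ¬v) forces v = False.
  (¬a ∨ b ∨ ¬g ∨ v) forces a = False.
  clause (a ∨ b ∨ ¬u ∨ v) is falsified — backtrack.
So u = False.
Set e = False.
  then (c ∨ e ∨ ¬g ∨ ¬v) forces v = False.
  then (¬a ∨ b ∨ ¬g ∨ v) forces a = False.
All clauses satisfied.

c: False, b: False, g: True, u: False, e: False, v: False, a: False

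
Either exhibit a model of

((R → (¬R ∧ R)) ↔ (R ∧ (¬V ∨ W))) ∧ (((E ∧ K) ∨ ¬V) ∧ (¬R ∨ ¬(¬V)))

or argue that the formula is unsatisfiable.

V = True, E = True, R = True, K = True, W = False

  (R → (¬R ∧ R)) ↔ (R ∧ (¬V ∨ W)) = True
    R → (¬R ∧ R) = False
      ¬R ∧ R = False
        ¬R = False
    R ∧ (¬V ∨ W) = False
      ¬V ∨ W = False
        ¬V = False
  ((E ∧ K) ∨ ¬V) ∧ (¬R ∨ ¬(¬V)) = True
    (E ∧ K) ∨ ¬V = True
      E ∧ K = True
      ¬V = False
    ¬R ∨ ¬(¬V) = True
      ¬R = False
      ¬(¬V) = True
        ¬V = False
Both conjuncts True, so the formula holds.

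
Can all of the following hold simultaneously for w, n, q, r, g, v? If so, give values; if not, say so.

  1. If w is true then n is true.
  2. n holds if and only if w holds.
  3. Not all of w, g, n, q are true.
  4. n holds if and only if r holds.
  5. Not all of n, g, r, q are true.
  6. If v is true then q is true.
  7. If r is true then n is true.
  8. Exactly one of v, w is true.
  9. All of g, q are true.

w=F, n=F, q=T, r=F, g=T, v=T

  (1) w=F ⇒ n: vacuous ✓
  (2) n=F, w=F — same ✓
  (3) {w, g, n, q}: 2/4 true — not all ✓
  (4) n=F, r=F — same ✓
  (5) {n, g, r, q}: 2/4 true — not all ✓
  (6) v=T ⇒ q: T ✓
  (7) r=F ⇒ n: vacuous ✓
  (8) {v, w}: 1 true — exactly one ✓
  (9) {g, q}: all 2 true ✓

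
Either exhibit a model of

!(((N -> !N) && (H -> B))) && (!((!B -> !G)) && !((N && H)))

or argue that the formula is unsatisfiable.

B = False, N = True, G = True, H = False

  !(((N -> !N) && (H -> B))) = True
    (N -> !N) && (H -> B) = False
      N -> !N = False
        !N = False
      H -> B = True
  !((!B -> !G)) && !((N && H)) = True
    !((!B -> !G)) = True
      !B -> !G = False
        !B = True
        !G = False
    !((N && H)) = True
      N && H = False
Both conjuncts True, so the formula holds.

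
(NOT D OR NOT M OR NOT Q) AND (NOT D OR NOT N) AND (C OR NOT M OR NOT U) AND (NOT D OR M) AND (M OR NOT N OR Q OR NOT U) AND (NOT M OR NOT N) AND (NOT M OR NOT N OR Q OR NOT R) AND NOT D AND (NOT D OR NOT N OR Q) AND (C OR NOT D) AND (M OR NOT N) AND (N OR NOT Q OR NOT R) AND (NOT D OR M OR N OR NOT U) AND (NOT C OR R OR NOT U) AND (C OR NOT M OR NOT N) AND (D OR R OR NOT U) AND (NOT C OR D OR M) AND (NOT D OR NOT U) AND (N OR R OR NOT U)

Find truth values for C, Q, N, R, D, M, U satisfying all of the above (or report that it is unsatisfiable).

Unit clause (NOT D) forces D = False.
Set C = True.
  then (NOT C OR D OR M) forces M = True.
  then (NOT M OR NOT N) forces N = False.
Set Q = True.
  then (N OR NOT Q OR NOT R) forces R = False.
  then (NOT C OR R OR NOT U) forces U = False.
All clauses satisfied.

C = True, Q = True, N = False, R = False, D = False, M = True, U = False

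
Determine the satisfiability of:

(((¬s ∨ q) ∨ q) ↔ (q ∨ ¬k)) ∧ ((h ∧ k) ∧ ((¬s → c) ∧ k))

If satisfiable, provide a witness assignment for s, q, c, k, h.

s = True, q = True, c = False, k = True, h = True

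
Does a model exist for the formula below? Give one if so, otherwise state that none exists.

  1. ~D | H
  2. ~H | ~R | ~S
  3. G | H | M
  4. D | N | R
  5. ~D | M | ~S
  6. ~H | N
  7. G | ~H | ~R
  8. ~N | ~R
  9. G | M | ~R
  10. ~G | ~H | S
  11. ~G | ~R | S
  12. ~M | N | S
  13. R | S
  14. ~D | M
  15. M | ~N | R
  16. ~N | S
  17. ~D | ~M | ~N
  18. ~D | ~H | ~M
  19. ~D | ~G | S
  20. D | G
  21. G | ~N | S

R=T; D=F; N=F; G=T; S=T; H=F; M=T

Set R = True.
  then (~N | ~R) forces N = False.
  then (~H | N) forces H = False.
  then (~D | H) forces D = False.
  then (D | G) forces G = True.
  then (~G | ~R | S) forces S = True.
Set M = True.
All clauses satisfied.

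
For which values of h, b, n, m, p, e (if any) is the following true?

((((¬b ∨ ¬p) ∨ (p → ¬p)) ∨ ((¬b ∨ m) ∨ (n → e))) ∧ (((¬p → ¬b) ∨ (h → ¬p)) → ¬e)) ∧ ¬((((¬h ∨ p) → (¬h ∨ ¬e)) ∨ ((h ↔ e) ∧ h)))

The conjunct ¬((((¬h ∨ p) → (¬h ∨ ¬e)) ∨ ((h ↔ e) ∧ h))) is unsatisfiable on its own:
  h=F, p=F, e=F: evaluates to False.
  h=F, p=F, e=T: evaluates to False.
  h=F, p=T, e=F: evaluates to False.
  h=F, p=T, e=T: evaluates to False.
  h=T, p=F, e=F: evaluates to False.
  h=T, p=F, e=T: evaluates to False.
  h=T, p=T, e=F: evaluates to False.
  h=T, p=T, e=T: evaluates to False.
So the whole conjunction is unsatisfiable.

The formula is unsatisfiable.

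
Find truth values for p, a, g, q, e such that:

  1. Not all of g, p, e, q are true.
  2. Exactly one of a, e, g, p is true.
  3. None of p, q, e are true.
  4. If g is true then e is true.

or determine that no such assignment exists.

p = False; a = True; g = False; q = False; e = False

  (1) {g, p, e, q}: 0/4 true — not all ✓
  (2) {a, e, g, p}: 1 true — exactly one ✓
  (3) {p, q, e}: 0 true — none ✓
  (4) g=F ⇒ e: vacuous ✓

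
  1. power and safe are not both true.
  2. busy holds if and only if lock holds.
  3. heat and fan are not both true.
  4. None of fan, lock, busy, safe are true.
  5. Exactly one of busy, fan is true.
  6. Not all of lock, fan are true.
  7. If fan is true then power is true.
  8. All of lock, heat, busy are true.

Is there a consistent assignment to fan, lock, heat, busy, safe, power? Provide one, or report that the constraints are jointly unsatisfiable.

Case lock = True:
  Constraint (4) is violated (lock=T) — contradiction.
Case lock = False:
  Constraint (8) is violated (lock=F) — contradiction.
Both cases fail — unsatisfiable.

Unsatisfiable — no assignment works.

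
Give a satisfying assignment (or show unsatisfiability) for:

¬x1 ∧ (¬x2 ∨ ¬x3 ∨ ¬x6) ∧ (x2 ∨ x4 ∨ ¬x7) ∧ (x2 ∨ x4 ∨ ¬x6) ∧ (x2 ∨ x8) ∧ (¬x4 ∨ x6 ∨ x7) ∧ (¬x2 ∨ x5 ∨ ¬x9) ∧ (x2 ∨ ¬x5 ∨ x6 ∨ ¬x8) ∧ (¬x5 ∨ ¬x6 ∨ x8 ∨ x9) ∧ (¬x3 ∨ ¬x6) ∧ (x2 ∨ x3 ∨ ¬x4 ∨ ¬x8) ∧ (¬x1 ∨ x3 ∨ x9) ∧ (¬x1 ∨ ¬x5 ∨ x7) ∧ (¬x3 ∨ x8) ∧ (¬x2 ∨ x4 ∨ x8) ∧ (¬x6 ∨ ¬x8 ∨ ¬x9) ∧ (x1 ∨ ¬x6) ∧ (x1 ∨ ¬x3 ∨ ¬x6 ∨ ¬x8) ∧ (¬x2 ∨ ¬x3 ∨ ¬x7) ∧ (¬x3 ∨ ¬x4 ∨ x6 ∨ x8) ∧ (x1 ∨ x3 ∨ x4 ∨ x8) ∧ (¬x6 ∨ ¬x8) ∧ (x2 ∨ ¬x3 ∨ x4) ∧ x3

x1 = False; x2 = True; x3 = True; x4 = False; x5 = True; x6 = False; x7 = False; x8 = True; x9 = False

Unit clause (¬x1) forces x1 = False.
In (x1 ∨ ¬x6) only ¬x6 is left, so x6 = False.
Unit clause (x3) forces x3 = True.
In (¬x3 ∨ x8) only x8 is left, so x8 = True.
Set x2 = True.
  then (¬x2 ∨ ¬x3 ∨ ¬x7) forces x7 = False.
  then (¬x4 ∨ x6 ∨ x7) forces x4 = False.
Set x5 = True.
Set x9 = False.
All clauses satisfied.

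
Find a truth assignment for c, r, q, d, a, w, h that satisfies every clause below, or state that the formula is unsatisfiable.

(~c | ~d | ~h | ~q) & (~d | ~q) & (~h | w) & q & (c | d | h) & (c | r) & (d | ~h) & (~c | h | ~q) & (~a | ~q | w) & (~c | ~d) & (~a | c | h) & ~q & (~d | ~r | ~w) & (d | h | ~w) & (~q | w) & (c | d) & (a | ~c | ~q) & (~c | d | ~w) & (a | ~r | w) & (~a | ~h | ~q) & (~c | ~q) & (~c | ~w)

The formula is unsatisfiable.

Case q = True:
  Clause (~q) is falsified — contradiction.
Case q = False:
  Clause (q) is falsified — contradiction.
Both cases fail, so the formula is unsatisfiable.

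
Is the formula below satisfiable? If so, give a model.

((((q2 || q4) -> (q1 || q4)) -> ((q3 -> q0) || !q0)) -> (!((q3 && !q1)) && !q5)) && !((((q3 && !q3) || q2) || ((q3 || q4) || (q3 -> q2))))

The formula is unsatisfiable.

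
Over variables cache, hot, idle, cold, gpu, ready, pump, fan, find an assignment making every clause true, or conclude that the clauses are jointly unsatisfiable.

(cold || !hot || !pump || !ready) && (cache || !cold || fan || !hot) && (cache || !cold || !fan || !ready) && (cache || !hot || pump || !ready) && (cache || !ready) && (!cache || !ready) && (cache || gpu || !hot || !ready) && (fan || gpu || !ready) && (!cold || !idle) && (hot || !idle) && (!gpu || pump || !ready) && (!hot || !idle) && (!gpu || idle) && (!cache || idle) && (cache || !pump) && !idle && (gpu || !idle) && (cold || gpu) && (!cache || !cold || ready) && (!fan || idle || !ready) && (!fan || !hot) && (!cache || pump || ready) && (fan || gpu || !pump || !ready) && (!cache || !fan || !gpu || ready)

cache: False, hot: False, idle: False, cold: True, gpu: False, ready: False, pump: False, fan: True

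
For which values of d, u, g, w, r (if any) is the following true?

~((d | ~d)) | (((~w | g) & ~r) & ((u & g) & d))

d=T, u=T, g=T, w=T, r=F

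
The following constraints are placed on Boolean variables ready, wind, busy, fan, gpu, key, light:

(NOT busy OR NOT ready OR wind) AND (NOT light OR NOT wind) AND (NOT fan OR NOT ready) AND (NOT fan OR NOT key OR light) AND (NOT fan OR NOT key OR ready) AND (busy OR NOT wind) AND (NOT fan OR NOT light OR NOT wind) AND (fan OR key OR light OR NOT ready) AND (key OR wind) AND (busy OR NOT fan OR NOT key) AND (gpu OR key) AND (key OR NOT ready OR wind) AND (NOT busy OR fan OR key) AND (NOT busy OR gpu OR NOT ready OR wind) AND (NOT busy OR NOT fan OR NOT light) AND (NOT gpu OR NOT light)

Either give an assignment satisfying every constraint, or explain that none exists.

ready = True; wind = True; busy = True; fan = False; gpu = True; key = True; light = False

Set ready = True.
  then (NOT fan OR NOT ready) forces fan = False.
Set wind = True.
  then (NOT light OR NOT wind) forces light = False.
  then (busy OR NOT wind) forces busy = True.
  then (fan OR key OR light OR NOT ready) forces key = True.
Set gpu = True.
All clauses satisfied.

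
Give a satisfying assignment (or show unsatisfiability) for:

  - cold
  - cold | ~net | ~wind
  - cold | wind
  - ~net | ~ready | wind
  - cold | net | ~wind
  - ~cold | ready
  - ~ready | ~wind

ready: True, cold: True, wind: False, net: False

Unit clause (cold) forces cold = True.
In (~cold | ready) only ready is left, so ready = True.
In (~ready | ~wind) only ~wind is left, so wind = False.
In (~net | ~ready | wind) only ~net is left, so net = False.
Check each clause:
  (cold): cold holds.
  (cold | ~net | ~wind): cold holds.
  (cold | wind): cold holds.
  (~net | ~ready | wind): ~net holds.
  (cold | net | ~wind): cold holds.
  (~cold | ready): ready holds.
  (~ready | ~wind): ~wind holds.
All clauses satisfied.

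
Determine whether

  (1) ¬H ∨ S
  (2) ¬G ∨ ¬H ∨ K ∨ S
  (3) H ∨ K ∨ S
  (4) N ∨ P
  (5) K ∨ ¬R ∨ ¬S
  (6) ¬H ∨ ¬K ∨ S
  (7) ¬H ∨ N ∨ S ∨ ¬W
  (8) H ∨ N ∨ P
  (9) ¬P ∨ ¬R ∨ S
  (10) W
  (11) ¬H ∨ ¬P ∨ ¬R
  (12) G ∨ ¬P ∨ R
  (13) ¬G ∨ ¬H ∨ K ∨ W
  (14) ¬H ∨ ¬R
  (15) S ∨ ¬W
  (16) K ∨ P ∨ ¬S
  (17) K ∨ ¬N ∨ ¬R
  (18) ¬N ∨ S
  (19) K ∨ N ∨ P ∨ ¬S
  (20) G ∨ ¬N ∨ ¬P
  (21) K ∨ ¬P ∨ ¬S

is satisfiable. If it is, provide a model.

Unit clause (W) forces W = True.
In (S ∨ ¬W) only S is left, so S = True.
Try K = False:
  (K ∨ ¬R ∨ ¬S) forces R = False.
  (K ∨ P ∨ ¬S) forces P = True.
  clause (K ∨ ¬P ∨ ¬S) is falsified — backtrack.
So K = True.
Set H = False.
Set R = True.
Set G = False.
Set P = False.
  then (N ∨ P) forces N = True.
All clauses satisfied.

K: True, H: False, S: True, R: True, W: True, G: False, P: False, N: True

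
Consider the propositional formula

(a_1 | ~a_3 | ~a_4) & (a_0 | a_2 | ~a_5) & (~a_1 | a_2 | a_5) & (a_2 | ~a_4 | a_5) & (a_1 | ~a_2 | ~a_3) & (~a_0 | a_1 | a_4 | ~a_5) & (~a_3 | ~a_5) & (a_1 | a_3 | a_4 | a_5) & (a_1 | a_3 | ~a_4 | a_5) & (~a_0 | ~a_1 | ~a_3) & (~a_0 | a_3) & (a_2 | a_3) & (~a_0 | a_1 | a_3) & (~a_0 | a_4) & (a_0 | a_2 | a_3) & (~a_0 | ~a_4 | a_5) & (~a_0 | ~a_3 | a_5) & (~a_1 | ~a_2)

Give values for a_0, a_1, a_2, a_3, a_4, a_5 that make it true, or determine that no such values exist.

Try a_0 = True:
  (~a_0 | a_3) forces a_3 = True.
  (~a_3 | ~a_5) forces a_5 = False.
  clause (~a_0 | ~a_3 | a_5) is falsified — backtrack.
So a_0 = False.
Set a_1 = False.
Set a_2 = True.
  then (a_1 | ~a_2 | ~a_3) forces a_3 = False.
Set a_4 = False.
  then (a_1 | a_3 | a_4 | a_5) forces a_5 = True.
All clauses satisfied.

a_0 = False, a_1 = False, a_2 = True, a_3 = False, a_4 = False, a_5 = True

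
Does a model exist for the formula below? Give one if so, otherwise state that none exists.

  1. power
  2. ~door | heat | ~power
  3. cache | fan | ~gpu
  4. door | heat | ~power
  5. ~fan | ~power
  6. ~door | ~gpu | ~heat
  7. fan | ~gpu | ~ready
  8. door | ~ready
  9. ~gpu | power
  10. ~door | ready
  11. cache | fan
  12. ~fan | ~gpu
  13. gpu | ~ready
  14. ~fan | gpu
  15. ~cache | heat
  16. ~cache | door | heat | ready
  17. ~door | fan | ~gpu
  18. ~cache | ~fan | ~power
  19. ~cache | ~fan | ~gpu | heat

Unit clause (power) forces power = True.
In (~fan | ~power) only ~fan is left, so fan = False.
In (cache | fan) only cache is left, so cache = True.
In (~cache | heat) only heat is left, so heat = True.
Set gpu = True.
  then (~door | ~gpu | ~heat) forces door = False.
  then (fan | ~gpu | ~ready) forces ready = False.
All clauses satisfied.

gpu=T, fan=F, ready=F, door=F, heat=T, power=T, cache=T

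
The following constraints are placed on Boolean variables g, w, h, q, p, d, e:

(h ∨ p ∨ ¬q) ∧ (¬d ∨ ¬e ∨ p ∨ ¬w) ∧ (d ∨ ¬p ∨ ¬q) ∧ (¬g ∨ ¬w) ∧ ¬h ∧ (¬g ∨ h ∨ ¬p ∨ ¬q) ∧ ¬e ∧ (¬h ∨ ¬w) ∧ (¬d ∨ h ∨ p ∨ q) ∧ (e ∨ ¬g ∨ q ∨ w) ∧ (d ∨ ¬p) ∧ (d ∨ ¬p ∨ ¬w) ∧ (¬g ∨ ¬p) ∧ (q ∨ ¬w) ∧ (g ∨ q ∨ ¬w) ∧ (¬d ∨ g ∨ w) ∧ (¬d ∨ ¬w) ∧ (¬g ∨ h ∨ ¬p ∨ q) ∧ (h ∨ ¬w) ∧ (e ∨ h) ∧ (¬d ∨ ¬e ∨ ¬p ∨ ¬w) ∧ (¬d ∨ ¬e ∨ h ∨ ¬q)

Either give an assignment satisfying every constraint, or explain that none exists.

UNSATISFIABLE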